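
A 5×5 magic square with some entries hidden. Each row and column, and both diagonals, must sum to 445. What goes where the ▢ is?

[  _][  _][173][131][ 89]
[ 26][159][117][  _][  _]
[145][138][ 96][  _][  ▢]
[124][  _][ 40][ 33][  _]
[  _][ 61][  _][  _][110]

The remaining cell in column 3 is (5,3) = 445 − 426 = 19.
Main diagonal needs 445; the known cells sum to 398, so (1,1) = 47.
Using row 1: 47 + 173 + 131 + 89 + ? → (1,2) = 445 − 440 = 5.
Column 1 needs 445; the known cells sum to 342, so (5,1) = 103.
Column 2: 5 + 159 + 138 + 61 + ? = 445, so (4,2) = 82.
Anti-diagonal must total 445; the given cells sum to 370, so (2,4) = 75.
Row 2: 26 + 159 + 117 + 75 + ? = 445, so (2,5) = 68.
From row 4, 445 − (124 + 82 + 40 + 33) gives (4,5) = 166.
From row 5, 445 − (103 + 61 + 19 + 110) gives (5,4) = 152.
Using column 4: 131 + 75 + 33 + 152 + ? → (3,4) = 445 − 391 = 54.
Column 5 must total 445; the given cells sum to 433, so (3,5) = 12.

12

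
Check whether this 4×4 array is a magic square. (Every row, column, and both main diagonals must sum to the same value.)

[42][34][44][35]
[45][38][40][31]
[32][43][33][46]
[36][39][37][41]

Row 1: 42 + 34 + 44 + 35 = 155.
Row 2: 45 + 38 + 40 + 31 = 154.
Row 3: 32 + 43 + 33 + 46 = 154.
Row 4: 36 + 39 + 37 + 41 = 153.
Column 1: 42 + 45 + 32 + 36 = 155.
Column 2: 34 + 38 + 43 + 39 = 154.
Column 3: 44 + 40 + 33 + 37 = 154.
Column 4: 35 + 31 + 46 + 41 = 153.
Main diagonal: 42 + 38 + 33 + 41 = 154.
Anti-diagonal: 35 + 40 + 43 + 36 = 154.

No — row 4 sums to 153 but column 1 sums to 155.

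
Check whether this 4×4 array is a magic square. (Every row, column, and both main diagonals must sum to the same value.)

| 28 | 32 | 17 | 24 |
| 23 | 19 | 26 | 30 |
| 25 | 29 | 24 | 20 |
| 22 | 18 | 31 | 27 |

Row 1: 28 + 32 + 17 + 24 = 101.
Row 2: 23 + 19 + 26 + 30 = 98.
Row 3: 25 + 29 + 24 + 20 = 98.
Row 4: 22 + 18 + 31 + 27 = 98.
Column 1: 28 + 23 + 25 + 22 = 98.
Column 2: 32 + 19 + 29 + 18 = 98.
Column 3: 17 + 26 + 24 + 31 = 98.
Column 4: 24 + 30 + 20 + 27 = 101.
Main diagonal: 28 + 19 + 24 + 27 = 98.
Anti-diagonal: 24 + 26 + 29 + 22 = 101.

No — anti-diagonal sums to 101 but column 3 sums to 98.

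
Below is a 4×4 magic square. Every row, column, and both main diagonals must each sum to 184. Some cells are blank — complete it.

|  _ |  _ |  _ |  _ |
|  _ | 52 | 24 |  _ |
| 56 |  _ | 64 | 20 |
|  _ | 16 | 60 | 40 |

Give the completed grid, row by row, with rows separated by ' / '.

The remaining cell in row 3 is (3,2) = 184 − 140 = 44.
Row 4 must total 184; the given cells sum to 116, so (4,1) = 68.
From column 2, 184 − (52 + 44 + 16) gives (1,2) = 72.
Using column 3: 24 + 64 + 60 + ? → (1,3) = 184 − 148 = 36.
Main diagonal must total 184; the given cells sum to 156, so (1,1) = 28.
From anti-diagonal, 184 − (24 + 44 + 68) gives (1,4) = 48.
From column 1, 184 − (28 + 56 + 68) gives (2,1) = 32.
Column 4: 48 + 20 + 40 + ? = 184, so (2,4) = 76.

28 72 36 48 / 32 52 24 76 / 56 44 64 20 / 68 16 60 40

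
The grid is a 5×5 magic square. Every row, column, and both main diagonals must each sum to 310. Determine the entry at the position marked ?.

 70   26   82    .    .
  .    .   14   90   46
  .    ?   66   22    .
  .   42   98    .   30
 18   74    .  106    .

The remaining cell in column 3 is (5,3) = 310 − 260 = 50.
Anti-diagonal needs 310; the known cells sum to 216, so (1,5) = 94.
Row 1: 70 + 26 + 82 + 94 + ? = 310, so (1,4) = 38.
From row 5, 310 − (18 + 74 + 50 + 106) gives (5,5) = 62.
Using column 4: 38 + 90 + 22 + 106 + ? → (4,4) = 310 − 256 = 54.
From column 5, 310 − (94 + 46 + 30 + 62) gives (3,5) = 78.
Main diagonal: 70 + 66 + 54 + 62 + ? = 310, so (2,2) = 58.
Row 2: 58 + 14 + 90 + 46 + ? = 310, so (2,1) = 102.
The remaining cell in row 4 is (4,1) = 310 − 224 = 86.
Column 1: 70 + 102 + 86 + 18 + ? = 310, so (3,1) = 34.
Column 2 must total 310; the given cells sum to 200, so (3,2) = 110.

110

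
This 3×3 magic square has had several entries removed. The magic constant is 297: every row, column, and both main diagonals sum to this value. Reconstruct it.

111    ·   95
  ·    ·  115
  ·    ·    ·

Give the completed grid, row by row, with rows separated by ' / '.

111 91 95 / 83 99 115 / 103 107 87

Row 1 must total 297; the given cells sum to 206, so (1,2) = 91.
Column 3 needs 297; the known cells sum to 210, so (3,3) = 87.
Main diagonal needs 297; the known cells sum to 198, so (2,2) = 99.
Using anti-diagonal: 95 + 99 + ? → (3,1) = 297 − 194 = 103.
From row 2, 297 − (99 + 115) gives (2,1) = 83.
The remaining cell in row 3 is (3,2) = 297 − 190 = 107.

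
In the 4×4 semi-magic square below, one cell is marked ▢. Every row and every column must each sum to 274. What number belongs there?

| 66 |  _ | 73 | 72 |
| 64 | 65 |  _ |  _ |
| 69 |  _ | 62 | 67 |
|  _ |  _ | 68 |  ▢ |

61

Using row 1: 66 + 73 + 72 + ? → (1,2) = 274 − 211 = 63.
Row 3 needs 274; the known cells sum to 198, so (3,2) = 76.
Column 1: 66 + 64 + 69 + ? = 274, so (4,1) = 75.
From column 2, 274 − (63 + 65 + 76) gives (4,2) = 70.
Column 3 must total 274; the given cells sum to 203, so (2,3) = 71.
From row 2, 274 − (64 + 65 + 71) gives (2,4) = 74.
From row 4, 274 − (75 + 70 + 68) gives (4,4) = 61.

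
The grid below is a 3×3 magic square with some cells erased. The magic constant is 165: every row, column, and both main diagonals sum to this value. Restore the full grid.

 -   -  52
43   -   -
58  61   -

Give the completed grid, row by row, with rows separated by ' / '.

The remaining cell in row 3 is (3,3) = 165 − 119 = 46.
The remaining cell in column 1 is (1,1) = 165 − 101 = 64.
Using column 3: 52 + 46 + ? → (2,3) = 165 − 98 = 67.
Using main diagonal: 64 + 46 + ? → (2,2) = 165 − 110 = 55.
The remaining cell in row 1 is (1,2) = 165 − 116 = 49.

64 49 52 / 43 55 67 / 58 61 46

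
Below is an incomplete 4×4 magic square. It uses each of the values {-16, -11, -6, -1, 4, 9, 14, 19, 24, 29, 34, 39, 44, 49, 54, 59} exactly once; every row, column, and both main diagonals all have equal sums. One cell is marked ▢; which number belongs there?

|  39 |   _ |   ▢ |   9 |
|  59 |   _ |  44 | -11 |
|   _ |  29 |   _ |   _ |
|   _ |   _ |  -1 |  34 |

The 16 entries sum to 344, so each line sums to 344/4 = 86.
Using row 2: 59 + 44 + (-11) + ? → (2,2) = 86 − 92 = -6.
Using column 4: 9 + (-11) + 34 + ? → (3,4) = 86 − 32 = 54.
Main diagonal must total 86; the given cells sum to 67, so (3,3) = 19.
Using anti-diagonal: 9 + 44 + 29 + ? → (4,1) = 86 − 82 = 4.
Row 3 must total 86; the given cells sum to 102, so (3,1) = -16.
Row 4 must total 86; the given cells sum to 37, so (4,2) = 49.
Column 2 needs 86; the known cells sum to 72, so (1,2) = 14.
Column 3: 44 + 19 + (-1) + ? = 86, so (1,3) = 24.

24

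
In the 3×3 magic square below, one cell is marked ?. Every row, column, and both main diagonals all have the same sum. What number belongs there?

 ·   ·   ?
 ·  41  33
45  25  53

37

Row 3 is complete and sums to 123; that is the magic constant.
Row 2 must total 123; the given cells sum to 74, so (2,1) = 49.
Column 1: 49 + 45 + ? = 123, so (1,1) = 29.
Column 2 must total 123; the given cells sum to 66, so (1,2) = 57.
Column 3 must total 123; the given cells sum to 86, so (1,3) = 37.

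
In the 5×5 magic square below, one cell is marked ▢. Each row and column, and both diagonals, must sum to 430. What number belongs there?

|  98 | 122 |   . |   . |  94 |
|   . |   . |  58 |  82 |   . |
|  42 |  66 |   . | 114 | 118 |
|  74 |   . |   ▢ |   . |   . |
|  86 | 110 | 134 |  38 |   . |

102

From row 3, 430 − (42 + 66 + 114 + 118) gives (3,3) = 90.
Row 5: 86 + 110 + 134 + 38 + ? = 430, so (5,5) = 62.
The remaining cell in column 1 is (2,1) = 430 − 300 = 130.
The remaining cell in anti-diagonal is (4,2) = 430 − 352 = 78.
Using column 2: 122 + 66 + 78 + 110 + ? → (2,2) = 430 − 376 = 54.
From main diagonal, 430 − (98 + 54 + 90 + 62) gives (4,4) = 126.
Row 2 needs 430; the known cells sum to 324, so (2,5) = 106.
From column 4, 430 − (82 + 114 + 126 + 38) gives (1,4) = 70.
Column 5 must total 430; the given cells sum to 380, so (4,5) = 50.
Using row 1: 98 + 122 + 70 + 94 + ? → (1,3) = 430 − 384 = 46.
From row 4, 430 − (74 + 78 + 126 + 50) gives (4,3) = 102.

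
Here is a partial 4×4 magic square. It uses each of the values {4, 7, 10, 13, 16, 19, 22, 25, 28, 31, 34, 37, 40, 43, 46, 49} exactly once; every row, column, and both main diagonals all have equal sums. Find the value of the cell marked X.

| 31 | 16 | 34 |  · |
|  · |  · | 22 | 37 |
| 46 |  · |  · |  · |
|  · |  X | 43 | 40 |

The 16 entries sum to 424, so each line sums to 424/4 = 106.
Row 1 needs 106; the known cells sum to 81, so (1,4) = 25.
Using column 3: 34 + 22 + 43 + ? → (3,3) = 106 − 99 = 7.
The remaining cell in column 4 is (3,4) = 106 − 102 = 4.
The remaining cell in main diagonal is (2,2) = 106 − 78 = 28.
Row 2 needs 106; the known cells sum to 87, so (2,1) = 19.
The remaining cell in row 3 is (3,2) = 106 − 57 = 49.
The remaining cell in column 1 is (4,1) = 106 − 96 = 10.
Column 2 must total 106; the given cells sum to 93, so (4,2) = 13.

13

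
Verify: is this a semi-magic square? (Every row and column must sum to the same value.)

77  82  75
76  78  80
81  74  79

Row 1: 77 + 82 + 75 = 234.
Row 2: 76 + 78 + 80 = 234.
Row 3: 81 + 74 + 79 = 234.
Column 1: 77 + 76 + 81 = 234.
Column 2: 82 + 78 + 74 = 234.
Column 3: 75 + 80 + 79 = 234.
All lines sum to 234.

Yes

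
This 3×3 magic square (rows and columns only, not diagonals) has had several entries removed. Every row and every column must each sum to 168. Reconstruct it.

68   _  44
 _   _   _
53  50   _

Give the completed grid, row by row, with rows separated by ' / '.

68 56 44 / 47 62 59 / 53 50 65

The remaining cell in row 1 is (1,2) = 168 − 112 = 56.
Row 3: 53 + 50 + ? = 168, so (3,3) = 65.
Column 1: 68 + 53 + ? = 168, so (2,1) = 47.
The remaining cell in column 2 is (2,2) = 168 − 106 = 62.
Column 3 must total 168; the given cells sum to 109, so (2,3) = 59.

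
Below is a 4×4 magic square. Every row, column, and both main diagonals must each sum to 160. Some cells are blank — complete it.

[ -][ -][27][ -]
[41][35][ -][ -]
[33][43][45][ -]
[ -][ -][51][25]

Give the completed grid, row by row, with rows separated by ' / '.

Row 3 needs 160; the known cells sum to 121, so (3,4) = 39.
Column 3 needs 160; the known cells sum to 123, so (2,3) = 37.
Main diagonal: 35 + 45 + 25 + ? = 160, so (1,1) = 55.
Row 2 must total 160; the given cells sum to 113, so (2,4) = 47.
Column 1 must total 160; the given cells sum to 129, so (4,1) = 31.
From column 4, 160 − (47 + 39 + 25) gives (1,4) = 49.
Using row 1: 55 + 27 + 49 + ? → (1,2) = 160 − 131 = 29.
The remaining cell in row 4 is (4,2) = 160 − 107 = 53.

55 29 27 49 / 41 35 37 47 / 33 43 45 39 / 31 53 51 25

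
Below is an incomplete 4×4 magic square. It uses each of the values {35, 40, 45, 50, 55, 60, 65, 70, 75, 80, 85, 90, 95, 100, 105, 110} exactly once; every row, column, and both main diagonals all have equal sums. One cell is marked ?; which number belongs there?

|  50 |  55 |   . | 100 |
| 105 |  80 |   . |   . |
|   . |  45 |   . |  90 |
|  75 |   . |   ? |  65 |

40

The 16 entries sum to 1160, so each line sums to 1160/4 = 290.
Using row 1: 50 + 55 + 100 + ? → (1,3) = 290 − 205 = 85.
From column 1, 290 − (50 + 105 + 75) gives (3,1) = 60.
Column 2 must total 290; the given cells sum to 180, so (4,2) = 110.
From column 4, 290 − (100 + 90 + 65) gives (2,4) = 35.
The remaining cell in main diagonal is (3,3) = 290 − 195 = 95.
Using anti-diagonal: 100 + 45 + 75 + ? → (2,3) = 290 − 220 = 70.
Row 4 must total 290; the given cells sum to 250, so (4,3) = 40.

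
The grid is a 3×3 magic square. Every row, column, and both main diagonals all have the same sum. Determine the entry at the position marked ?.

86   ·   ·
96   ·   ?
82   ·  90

80

Column 1 is complete and sums to 264; that is the magic constant.
Row 3 needs 264; the known cells sum to 172, so (3,2) = 92.
Main diagonal: 86 + 90 + ? = 264, so (2,2) = 88.
Anti-diagonal must total 264; the given cells sum to 170, so (1,3) = 94.
Row 1: 86 + 94 + ? = 264, so (1,2) = 84.
Using row 2: 96 + 88 + ? → (2,3) = 264 − 184 = 80.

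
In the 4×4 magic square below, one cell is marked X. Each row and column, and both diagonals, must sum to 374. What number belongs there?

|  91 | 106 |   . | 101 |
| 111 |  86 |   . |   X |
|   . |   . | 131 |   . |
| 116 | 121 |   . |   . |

From row 1, 374 − (91 + 106 + 101) gives (1,3) = 76.
Using column 1: 91 + 111 + 116 + ? → (3,1) = 374 − 318 = 56.
Column 2 needs 374; the known cells sum to 313, so (3,2) = 61.
From main diagonal, 374 − (91 + 86 + 131) gives (4,4) = 66.
The remaining cell in anti-diagonal is (2,3) = 374 − 278 = 96.
From row 2, 374 − (111 + 86 + 96) gives (2,4) = 81.

81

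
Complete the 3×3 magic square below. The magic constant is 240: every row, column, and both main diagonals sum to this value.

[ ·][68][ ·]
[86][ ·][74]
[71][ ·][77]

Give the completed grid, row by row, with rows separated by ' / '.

Row 2 must total 240; the given cells sum to 160, so (2,2) = 80.
From row 3, 240 − (71 + 77) gives (3,2) = 92.
The remaining cell in column 1 is (1,1) = 240 − 157 = 83.
Column 3 needs 240; the known cells sum to 151, so (1,3) = 89.

83 68 89 / 86 80 74 / 71 92 77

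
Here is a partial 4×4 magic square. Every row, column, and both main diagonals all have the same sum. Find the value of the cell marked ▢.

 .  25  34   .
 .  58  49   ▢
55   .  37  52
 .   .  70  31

40

Column 3 is complete and sums to 190; that is the magic constant.
The remaining cell in row 3 is (3,2) = 190 − 144 = 46.
From column 2, 190 − (25 + 58 + 46) gives (4,2) = 61.
Using main diagonal: 58 + 37 + 31 + ? → (1,1) = 190 − 126 = 64.
The remaining cell in row 1 is (1,4) = 190 − 123 = 67.
The remaining cell in row 4 is (4,1) = 190 − 162 = 28.
Column 1 needs 190; the known cells sum to 147, so (2,1) = 43.
From column 4, 190 − (67 + 52 + 31) gives (2,4) = 40.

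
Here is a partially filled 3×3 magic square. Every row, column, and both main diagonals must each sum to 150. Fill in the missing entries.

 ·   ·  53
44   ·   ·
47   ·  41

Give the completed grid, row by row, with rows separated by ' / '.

Row 3: 47 + 41 + ? = 150, so (3,2) = 62.
From column 1, 150 − (44 + 47) gives (1,1) = 59.
The remaining cell in column 3 is (2,3) = 150 − 94 = 56.
From main diagonal, 150 − (59 + 41) gives (2,2) = 50.
The remaining cell in row 1 is (1,2) = 150 − 112 = 38.

59 38 53 / 44 50 56 / 47 62 41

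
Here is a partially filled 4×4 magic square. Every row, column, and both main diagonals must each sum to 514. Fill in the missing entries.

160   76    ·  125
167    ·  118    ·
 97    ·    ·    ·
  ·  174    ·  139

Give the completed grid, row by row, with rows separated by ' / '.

160 76 153 125 / 167 83 118 146 / 97 181 132 104 / 90 174 111 139

Using row 1: 160 + 76 + 125 + ? → (1,3) = 514 − 361 = 153.
The remaining cell in column 1 is (4,1) = 514 − 424 = 90.
Using anti-diagonal: 125 + 118 + 90 + ? → (3,2) = 514 − 333 = 181.
From row 4, 514 − (90 + 174 + 139) gives (4,3) = 111.
The remaining cell in column 2 is (2,2) = 514 − 431 = 83.
From column 3, 514 − (153 + 118 + 111) gives (3,3) = 132.
From row 2, 514 − (167 + 83 + 118) gives (2,4) = 146.
The remaining cell in row 3 is (3,4) = 514 − 410 = 104.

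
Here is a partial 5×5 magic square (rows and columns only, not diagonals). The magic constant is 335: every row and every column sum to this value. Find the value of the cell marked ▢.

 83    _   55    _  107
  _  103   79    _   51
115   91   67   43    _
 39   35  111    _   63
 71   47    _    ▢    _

Row 3: 115 + 91 + 67 + 43 + ? = 335, so (3,5) = 19.
Row 4 must total 335; the given cells sum to 248, so (4,4) = 87.
Using column 1: 83 + 115 + 39 + 71 + ? → (2,1) = 335 − 308 = 27.
Column 2 needs 335; the known cells sum to 276, so (1,2) = 59.
Column 3: 55 + 79 + 67 + 111 + ? = 335, so (5,3) = 23.
Column 5: 107 + 51 + 19 + 63 + ? = 335, so (5,5) = 95.
From row 1, 335 − (83 + 59 + 55 + 107) gives (1,4) = 31.
Using row 2: 27 + 103 + 79 + 51 + ? → (2,4) = 335 − 260 = 75.
Using row 5: 71 + 47 + 23 + 95 + ? → (5,4) = 335 − 236 = 99.

99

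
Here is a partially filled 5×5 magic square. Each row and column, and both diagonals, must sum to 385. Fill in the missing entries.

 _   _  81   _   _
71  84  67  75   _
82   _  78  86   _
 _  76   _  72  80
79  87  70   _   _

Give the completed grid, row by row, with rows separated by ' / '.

85 73 81 69 77 / 71 84 67 75 88 / 82 65 78 86 74 / 68 76 89 72 80 / 79 87 70 83 66

Row 2 needs 385; the known cells sum to 297, so (2,5) = 88.
The remaining cell in column 3 is (4,3) = 385 − 296 = 89.
The remaining cell in anti-diagonal is (1,5) = 385 − 308 = 77.
Row 4 must total 385; the given cells sum to 317, so (4,1) = 68.
From column 1, 385 − (71 + 82 + 68 + 79) gives (1,1) = 85.
The remaining cell in main diagonal is (5,5) = 385 − 319 = 66.
Row 5 must total 385; the given cells sum to 302, so (5,4) = 83.
Column 4 must total 385; the given cells sum to 316, so (1,4) = 69.
Column 5 needs 385; the known cells sum to 311, so (3,5) = 74.
Using row 1: 85 + 81 + 69 + 77 + ? → (1,2) = 385 − 312 = 73.
Using row 3: 82 + 78 + 86 + 74 + ? → (3,2) = 385 − 320 = 65.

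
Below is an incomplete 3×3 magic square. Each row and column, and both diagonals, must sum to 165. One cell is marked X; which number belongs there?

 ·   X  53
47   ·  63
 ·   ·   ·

Row 2 must total 165; the given cells sum to 110, so (2,2) = 55.
Using column 3: 53 + 63 + ? → (3,3) = 165 − 116 = 49.
The remaining cell in main diagonal is (1,1) = 165 − 104 = 61.
From anti-diagonal, 165 − (53 + 55) gives (3,1) = 57.
Row 1: 61 + 53 + ? = 165, so (1,2) = 51.

51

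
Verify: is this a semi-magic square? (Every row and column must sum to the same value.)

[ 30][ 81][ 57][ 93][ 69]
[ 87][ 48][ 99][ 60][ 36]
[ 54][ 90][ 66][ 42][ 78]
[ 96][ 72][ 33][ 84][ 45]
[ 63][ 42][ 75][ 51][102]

No — row 1 sums to 330 but row 5 sums to 333.

Row 1: 30 + 81 + 57 + 93 + 69 = 330.
Row 2: 87 + 48 + 99 + 60 + 36 = 330.
Row 3: 54 + 90 + 66 + 42 + 78 = 330.
Row 4: 96 + 72 + 33 + 84 + 45 = 330.
Row 5: 63 + 42 + 75 + 51 + 102 = 333.
Column 1: 30 + 87 + 54 + 96 + 63 = 330.
Column 2: 81 + 48 + 90 + 72 + 42 = 333.
Column 3: 57 + 99 + 66 + 33 + 75 = 330.
Column 4: 93 + 60 + 42 + 84 + 51 = 330.
Column 5: 69 + 36 + 78 + 45 + 102 = 330.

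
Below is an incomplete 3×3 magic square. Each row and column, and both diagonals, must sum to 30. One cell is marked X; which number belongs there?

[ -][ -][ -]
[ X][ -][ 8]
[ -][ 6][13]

The remaining cell in row 3 is (3,1) = 30 − 19 = 11.
Column 3 needs 30; the known cells sum to 21, so (1,3) = 9.
Using anti-diagonal: 9 + 11 + ? → (2,2) = 30 − 20 = 10.
Row 2 needs 30; the known cells sum to 18, so (2,1) = 12.

12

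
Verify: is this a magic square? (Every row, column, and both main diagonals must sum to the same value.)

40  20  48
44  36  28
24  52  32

Yes

Row 1: 40 + 20 + 48 = 108.
Row 2: 44 + 36 + 28 = 108.
Row 3: 24 + 52 + 32 = 108.
Column 1: 40 + 44 + 24 = 108.
Column 2: 20 + 36 + 52 = 108.
Column 3: 48 + 28 + 32 = 108.
Main diagonal: 40 + 36 + 32 = 108.
Anti-diagonal: 48 + 36 + 24 = 108.
All lines sum to 108.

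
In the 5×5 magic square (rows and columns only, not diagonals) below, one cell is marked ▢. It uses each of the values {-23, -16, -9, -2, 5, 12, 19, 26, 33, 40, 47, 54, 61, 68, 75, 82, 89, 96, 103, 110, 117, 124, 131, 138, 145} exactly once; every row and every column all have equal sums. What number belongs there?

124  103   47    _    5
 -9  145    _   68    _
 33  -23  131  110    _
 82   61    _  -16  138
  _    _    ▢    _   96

-2

The 25 entries sum to 1525, so each line sums to 1525/5 = 305.
Row 1 must total 305; the given cells sum to 279, so (1,4) = 26.
Row 3 needs 305; the known cells sum to 251, so (3,5) = 54.
The remaining cell in row 4 is (4,3) = 305 − 265 = 40.
From column 1, 305 − (124 + (-9) + 33 + 82) gives (5,1) = 75.
Using column 2: 103 + 145 + (-23) + 61 + ? → (5,2) = 305 − 286 = 19.
Column 4: 26 + 68 + 110 + (-16) + ? = 305, so (5,4) = 117.
Column 5 must total 305; the given cells sum to 293, so (2,5) = 12.
Row 2 must total 305; the given cells sum to 216, so (2,3) = 89.
The remaining cell in row 5 is (5,3) = 305 − 307 = -2.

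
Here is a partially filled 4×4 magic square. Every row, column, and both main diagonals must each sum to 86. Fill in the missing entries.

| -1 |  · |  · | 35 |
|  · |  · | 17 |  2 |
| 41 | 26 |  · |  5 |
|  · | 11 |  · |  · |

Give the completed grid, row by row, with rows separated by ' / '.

-1 20 32 35 / 38 29 17 2 / 41 26 14 5 / 8 11 23 44

From row 3, 86 − (41 + 26 + 5) gives (3,3) = 14.
The remaining cell in column 4 is (4,4) = 86 − 42 = 44.
Main diagonal must total 86; the given cells sum to 57, so (2,2) = 29.
Anti-diagonal: 35 + 17 + 26 + ? = 86, so (4,1) = 8.
The remaining cell in row 2 is (2,1) = 86 − 48 = 38.
Row 4 must total 86; the given cells sum to 63, so (4,3) = 23.
Column 2 needs 86; the known cells sum to 66, so (1,2) = 20.
Column 3 must total 86; the given cells sum to 54, so (1,3) = 32.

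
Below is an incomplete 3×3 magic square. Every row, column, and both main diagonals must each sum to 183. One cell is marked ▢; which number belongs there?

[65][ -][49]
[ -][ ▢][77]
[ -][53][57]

Row 1 must total 183; the given cells sum to 114, so (1,2) = 69.
The remaining cell in row 3 is (3,1) = 183 − 110 = 73.
Column 1: 65 + 73 + ? = 183, so (2,1) = 45.
Column 2: 69 + 53 + ? = 183, so (2,2) = 61.

61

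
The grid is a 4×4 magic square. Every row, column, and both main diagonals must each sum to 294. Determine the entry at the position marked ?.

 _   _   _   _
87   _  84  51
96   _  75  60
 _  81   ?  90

69

From row 2, 294 − (87 + 84 + 51) gives (2,2) = 72.
Row 3 must total 294; the given cells sum to 231, so (3,2) = 63.
The remaining cell in column 2 is (1,2) = 294 − 216 = 78.
Column 4 must total 294; the given cells sum to 201, so (1,4) = 93.
Main diagonal needs 294; the known cells sum to 237, so (1,1) = 57.
The remaining cell in anti-diagonal is (4,1) = 294 − 240 = 54.
The remaining cell in row 1 is (1,3) = 294 − 228 = 66.
Row 4 must total 294; the given cells sum to 225, so (4,3) = 69.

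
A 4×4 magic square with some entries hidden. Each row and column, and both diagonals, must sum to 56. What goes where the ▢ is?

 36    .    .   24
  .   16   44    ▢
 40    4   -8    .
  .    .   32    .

0

Using row 3: 40 + 4 + (-8) + ? → (3,4) = 56 − 36 = 20.
Column 3 must total 56; the given cells sum to 68, so (1,3) = -12.
Main diagonal must total 56; the given cells sum to 44, so (4,4) = 12.
Using anti-diagonal: 24 + 44 + 4 + ? → (4,1) = 56 − 72 = -16.
Using row 1: 36 + (-12) + 24 + ? → (1,2) = 56 − 48 = 8.
Using row 4: -16 + 32 + 12 + ? → (4,2) = 56 − 28 = 28.
Column 1: 36 + 40 + (-16) + ? = 56, so (2,1) = -4.
Using column 4: 24 + 20 + 12 + ? → (2,4) = 56 − 56 = 0.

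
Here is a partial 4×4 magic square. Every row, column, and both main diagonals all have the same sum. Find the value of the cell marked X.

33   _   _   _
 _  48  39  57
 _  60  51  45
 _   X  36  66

Main diagonal is complete and sums to 198; that is the magic constant.
Row 2 needs 198; the known cells sum to 144, so (2,1) = 54.
Row 3: 60 + 51 + 45 + ? = 198, so (3,1) = 42.
Column 1 must total 198; the given cells sum to 129, so (4,1) = 69.
Column 3 must total 198; the given cells sum to 126, so (1,3) = 72.
The remaining cell in column 4 is (1,4) = 198 − 168 = 30.
Row 1 needs 198; the known cells sum to 135, so (1,2) = 63.
Row 4 must total 198; the given cells sum to 171, so (4,2) = 27.

27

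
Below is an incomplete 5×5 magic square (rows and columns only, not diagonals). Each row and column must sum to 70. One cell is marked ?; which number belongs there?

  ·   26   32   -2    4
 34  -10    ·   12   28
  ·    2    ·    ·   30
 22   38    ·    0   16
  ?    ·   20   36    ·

8

Using row 1: 26 + 32 + (-2) + 4 + ? → (1,1) = 70 − 60 = 10.
Using row 2: 34 + (-10) + 12 + 28 + ? → (2,3) = 70 − 64 = 6.
Row 4 needs 70; the known cells sum to 76, so (4,3) = -6.
From column 2, 70 − (26 + (-10) + 2 + 38) gives (5,2) = 14.
Column 3 must total 70; the given cells sum to 52, so (3,3) = 18.
Column 4 needs 70; the known cells sum to 46, so (3,4) = 24.
The remaining cell in column 5 is (5,5) = 70 − 78 = -8.
Row 3 must total 70; the given cells sum to 74, so (3,1) = -4.
Using row 5: 14 + 20 + 36 + (-8) + ? → (5,1) = 70 − 62 = 8.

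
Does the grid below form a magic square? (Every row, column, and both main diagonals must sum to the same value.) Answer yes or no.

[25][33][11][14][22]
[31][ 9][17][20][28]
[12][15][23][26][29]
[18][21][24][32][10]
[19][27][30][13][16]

Yes

Row 1: 25 + 33 + 11 + 14 + 22 = 105.
Row 2: 31 + 9 + 17 + 20 + 28 = 105.
Row 3: 12 + 15 + 23 + 26 + 29 = 105.
Row 4: 18 + 21 + 24 + 32 + 10 = 105.
Row 5: 19 + 27 + 30 + 13 + 16 = 105.
Column 1: 25 + 31 + 12 + 18 + 19 = 105.
Column 2: 33 + 9 + 15 + 21 + 27 = 105.
Column 3: 11 + 17 + 23 + 24 + 30 = 105.
Column 4: 14 + 20 + 26 + 32 + 13 = 105.
Column 5: 22 + 28 + 29 + 10 + 16 = 105.
Main diagonal: 25 + 9 + 23 + 32 + 16 = 105.
Anti-diagonal: 22 + 20 + 23 + 21 + 19 = 105.
All lines sum to 105.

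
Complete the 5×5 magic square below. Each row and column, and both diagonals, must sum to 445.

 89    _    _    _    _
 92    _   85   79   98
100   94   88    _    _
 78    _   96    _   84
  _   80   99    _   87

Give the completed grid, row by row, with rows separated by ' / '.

Row 2: 92 + 85 + 79 + 98 + ? = 445, so (2,2) = 91.
Using column 1: 89 + 92 + 100 + 78 + ? → (5,1) = 445 − 359 = 86.
The remaining cell in column 3 is (1,3) = 445 − 368 = 77.
The remaining cell in main diagonal is (4,4) = 445 − 355 = 90.
Row 4: 78 + 96 + 90 + 84 + ? = 445, so (4,2) = 97.
Row 5: 86 + 80 + 99 + 87 + ? = 445, so (5,4) = 93.
Column 2: 91 + 94 + 97 + 80 + ? = 445, so (1,2) = 83.
Using anti-diagonal: 79 + 88 + 97 + 86 + ? → (1,5) = 445 − 350 = 95.
Using row 1: 89 + 83 + 77 + 95 + ? → (1,4) = 445 − 344 = 101.
Column 4 needs 445; the known cells sum to 363, so (3,4) = 82.
Column 5: 95 + 98 + 84 + 87 + ? = 445, so (3,5) = 81.

89 83 77 101 95 / 92 91 85 79 98 / 100 94 88 82 81 / 78 97 96 90 84 / 86 80 99 93 87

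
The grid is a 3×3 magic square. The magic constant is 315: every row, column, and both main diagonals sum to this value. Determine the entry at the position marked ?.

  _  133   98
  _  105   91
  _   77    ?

The remaining cell in row 1 is (1,1) = 315 − 231 = 84.
Row 2 must total 315; the given cells sum to 196, so (2,1) = 119.
Column 1: 84 + 119 + ? = 315, so (3,1) = 112.
Column 3 must total 315; the given cells sum to 189, so (3,3) = 126.

126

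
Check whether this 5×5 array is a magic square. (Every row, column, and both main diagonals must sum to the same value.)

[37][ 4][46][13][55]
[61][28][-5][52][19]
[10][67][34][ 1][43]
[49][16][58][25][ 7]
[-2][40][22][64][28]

No — column 5 sums to 152 but row 1 sums to 155.

Row 1: 37 + 4 + 46 + 13 + 55 = 155.
Row 2: 61 + 28 + (-5) + 52 + 19 = 155.
Row 3: 10 + 67 + 34 + 1 + 43 = 155.
Row 4: 49 + 16 + 58 + 25 + 7 = 155.
Row 5: -2 + 40 + 22 + 64 + 28 = 152.
Column 1: 37 + 61 + 10 + 49 + (-2) = 155.
Column 2: 4 + 28 + 67 + 16 + 40 = 155.
Column 3: 46 + (-5) + 34 + 58 + 22 = 155.
Column 4: 13 + 52 + 1 + 25 + 64 = 155.
Column 5: 55 + 19 + 43 + 7 + 28 = 152.
Main diagonal: 37 + 28 + 34 + 25 + 28 = 152.
Anti-diagonal: 55 + 52 + 34 + 16 + (-2) = 155.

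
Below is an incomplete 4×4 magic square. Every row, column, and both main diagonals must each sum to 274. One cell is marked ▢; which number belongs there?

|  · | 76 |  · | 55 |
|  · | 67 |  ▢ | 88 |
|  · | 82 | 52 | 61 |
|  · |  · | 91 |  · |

From row 3, 274 − (82 + 52 + 61) gives (3,1) = 79.
From column 2, 274 − (76 + 67 + 82) gives (4,2) = 49.
Column 4 must total 274; the given cells sum to 204, so (4,4) = 70.
From main diagonal, 274 − (67 + 52 + 70) gives (1,1) = 85.
The remaining cell in row 1 is (1,3) = 274 − 216 = 58.
Row 4 must total 274; the given cells sum to 210, so (4,1) = 64.
Column 1: 85 + 79 + 64 + ? = 274, so (2,1) = 46.
Column 3 needs 274; the known cells sum to 201, so (2,3) = 73.

73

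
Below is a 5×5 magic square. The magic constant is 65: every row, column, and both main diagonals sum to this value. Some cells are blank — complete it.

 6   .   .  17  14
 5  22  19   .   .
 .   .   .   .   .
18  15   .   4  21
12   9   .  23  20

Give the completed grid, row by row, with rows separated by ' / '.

6 3 25 17 14 / 5 22 19 11 8 / 24 16 13 10 2 / 18 15 7 4 21 / 12 9 1 23 20

From row 4, 65 − (18 + 15 + 4 + 21) gives (4,3) = 7.
Row 5: 12 + 9 + 23 + 20 + ? = 65, so (5,3) = 1.
The remaining cell in column 1 is (3,1) = 65 − 41 = 24.
Main diagonal needs 65; the known cells sum to 52, so (3,3) = 13.
Anti-diagonal: 14 + 13 + 15 + 12 + ? = 65, so (2,4) = 11.
From row 2, 65 − (5 + 22 + 19 + 11) gives (2,5) = 8.
Column 3 must total 65; the given cells sum to 40, so (1,3) = 25.
Column 4: 17 + 11 + 4 + 23 + ? = 65, so (3,4) = 10.
The remaining cell in column 5 is (3,5) = 65 − 63 = 2.
Row 1 must total 65; the given cells sum to 62, so (1,2) = 3.
From row 3, 65 − (24 + 13 + 10 + 2) gives (3,2) = 16.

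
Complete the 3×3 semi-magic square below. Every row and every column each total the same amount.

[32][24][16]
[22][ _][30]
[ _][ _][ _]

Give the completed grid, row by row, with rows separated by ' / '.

Row 1 is already complete: 32 + 24 + 16 = 72, so that is the magic constant.
Row 2 must total 72; the given cells sum to 52, so (2,2) = 20.
The remaining cell in column 1 is (3,1) = 72 − 54 = 18.
Using column 2: 24 + 20 + ? → (3,2) = 72 − 44 = 28.
The remaining cell in column 3 is (3,3) = 72 − 46 = 26.

32 24 16 / 22 20 30 / 18 28 26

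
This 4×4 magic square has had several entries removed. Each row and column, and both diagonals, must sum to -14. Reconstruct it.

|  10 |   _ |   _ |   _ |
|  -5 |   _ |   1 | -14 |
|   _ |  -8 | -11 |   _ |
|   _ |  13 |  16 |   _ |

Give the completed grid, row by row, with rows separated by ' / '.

10 -23 -20 19 / -5 4 1 -14 / 7 -8 -11 -2 / -26 13 16 -17

From row 2, -14 − (-5 + 1 + (-14)) gives (2,2) = 4.
Column 2: 4 + (-8) + 13 + ? = -14, so (1,2) = -23.
Using column 3: 1 + (-11) + 16 + ? → (1,3) = -14 − 6 = -20.
The remaining cell in main diagonal is (4,4) = -14 − 3 = -17.
Row 1: 10 + (-23) + (-20) + ? = -14, so (1,4) = 19.
Using row 4: 13 + 16 + (-17) + ? → (4,1) = -14 − 12 = -26.
Column 1 needs -14; the known cells sum to -21, so (3,1) = 7.
Column 4 needs -14; the known cells sum to -12, so (3,4) = -2.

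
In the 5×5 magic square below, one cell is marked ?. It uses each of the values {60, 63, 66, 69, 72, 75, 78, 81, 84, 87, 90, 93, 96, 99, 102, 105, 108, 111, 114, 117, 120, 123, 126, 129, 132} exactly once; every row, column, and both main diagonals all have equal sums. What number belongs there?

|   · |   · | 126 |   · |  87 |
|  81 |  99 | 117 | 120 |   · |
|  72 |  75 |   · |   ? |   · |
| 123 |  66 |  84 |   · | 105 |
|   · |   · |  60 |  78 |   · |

The 25 entries sum to 2400, so each line sums to 2400/5 = 480.
Row 2 must total 480; the given cells sum to 417, so (2,5) = 63.
Row 4 must total 480; the given cells sum to 378, so (4,4) = 102.
From column 3, 480 − (126 + 117 + 84 + 60) gives (3,3) = 93.
Anti-diagonal: 87 + 120 + 93 + 66 + ? = 480, so (5,1) = 114.
Column 1 needs 480; the known cells sum to 390, so (1,1) = 90.
Main diagonal needs 480; the known cells sum to 384, so (5,5) = 96.
From row 5, 480 − (114 + 60 + 78 + 96) gives (5,2) = 132.
Column 2 needs 480; the known cells sum to 372, so (1,2) = 108.
Column 5: 87 + 63 + 105 + 96 + ? = 480, so (3,5) = 129.
The remaining cell in row 1 is (1,4) = 480 − 411 = 69.
From row 3, 480 − (72 + 75 + 93 + 129) gives (3,4) = 111.

111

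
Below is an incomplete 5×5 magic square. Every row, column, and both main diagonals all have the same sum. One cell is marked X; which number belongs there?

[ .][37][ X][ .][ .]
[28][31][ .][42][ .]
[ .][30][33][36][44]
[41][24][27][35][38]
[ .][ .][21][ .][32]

Row 4 is complete and sums to 165; that is the magic constant.
Row 3 must total 165; the given cells sum to 143, so (3,1) = 22.
Column 2 needs 165; the known cells sum to 122, so (5,2) = 43.
Main diagonal: 31 + 33 + 35 + 32 + ? = 165, so (1,1) = 34.
From column 1, 165 − (34 + 28 + 22 + 41) gives (5,1) = 40.
From anti-diagonal, 165 − (42 + 33 + 24 + 40) gives (1,5) = 26.
Using row 5: 40 + 43 + 21 + 32 + ? → (5,4) = 165 − 136 = 29.
Using column 4: 42 + 36 + 35 + 29 + ? → (1,4) = 165 − 142 = 23.
From column 5, 165 − (26 + 44 + 38 + 32) gives (2,5) = 25.
Using row 1: 34 + 37 + 23 + 26 + ? → (1,3) = 165 − 120 = 45.

45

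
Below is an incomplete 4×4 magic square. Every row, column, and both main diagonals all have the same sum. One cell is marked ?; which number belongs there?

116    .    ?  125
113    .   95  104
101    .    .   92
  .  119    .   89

Column 4 is complete and sums to 410; that is the magic constant.
Row 2: 113 + 95 + 104 + ? = 410, so (2,2) = 98.
Column 1 needs 410; the known cells sum to 330, so (4,1) = 80.
Main diagonal must total 410; the given cells sum to 303, so (3,3) = 107.
Anti-diagonal needs 410; the known cells sum to 300, so (3,2) = 110.
Using row 4: 80 + 119 + 89 + ? → (4,3) = 410 − 288 = 122.
Column 2 needs 410; the known cells sum to 327, so (1,2) = 83.
Using column 3: 95 + 107 + 122 + ? → (1,3) = 410 − 324 = 86.

86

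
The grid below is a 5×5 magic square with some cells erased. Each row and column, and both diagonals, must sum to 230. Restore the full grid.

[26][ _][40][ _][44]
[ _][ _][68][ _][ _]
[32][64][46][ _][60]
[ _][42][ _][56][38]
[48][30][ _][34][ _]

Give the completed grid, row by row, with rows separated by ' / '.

Row 3 needs 230; the known cells sum to 202, so (3,4) = 28.
Using anti-diagonal: 44 + 46 + 42 + 48 + ? → (2,4) = 230 − 180 = 50.
Column 4: 50 + 28 + 56 + 34 + ? = 230, so (1,4) = 62.
Using row 1: 26 + 40 + 62 + 44 + ? → (1,2) = 230 − 172 = 58.
The remaining cell in column 2 is (2,2) = 230 − 194 = 36.
Main diagonal: 26 + 36 + 46 + 56 + ? = 230, so (5,5) = 66.
Row 5 needs 230; the known cells sum to 178, so (5,3) = 52.
Column 3 must total 230; the given cells sum to 206, so (4,3) = 24.
Column 5 needs 230; the known cells sum to 208, so (2,5) = 22.
The remaining cell in row 2 is (2,1) = 230 − 176 = 54.
Row 4 must total 230; the given cells sum to 160, so (4,1) = 70.

26 58 40 62 44 / 54 36 68 50 22 / 32 64 46 28 60 / 70 42 24 56 38 / 48 30 52 34 66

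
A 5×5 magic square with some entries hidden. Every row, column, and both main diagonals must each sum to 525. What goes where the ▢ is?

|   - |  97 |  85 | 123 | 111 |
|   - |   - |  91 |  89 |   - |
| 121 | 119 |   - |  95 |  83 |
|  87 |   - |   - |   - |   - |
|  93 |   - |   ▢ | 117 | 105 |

129

Row 1: 97 + 85 + 123 + 111 + ? = 525, so (1,1) = 109.
Row 3: 121 + 119 + 95 + 83 + ? = 525, so (3,3) = 107.
Column 1 must total 525; the given cells sum to 410, so (2,1) = 115.
Column 4: 123 + 89 + 95 + 117 + ? = 525, so (4,4) = 101.
Using main diagonal: 109 + 107 + 101 + 105 + ? → (2,2) = 525 − 422 = 103.
Anti-diagonal must total 525; the given cells sum to 400, so (4,2) = 125.
Row 2 needs 525; the known cells sum to 398, so (2,5) = 127.
From column 2, 525 − (97 + 103 + 119 + 125) gives (5,2) = 81.
Column 5: 111 + 127 + 83 + 105 + ? = 525, so (4,5) = 99.
Row 4: 87 + 125 + 101 + 99 + ? = 525, so (4,3) = 113.
Row 5 must total 525; the given cells sum to 396, so (5,3) = 129.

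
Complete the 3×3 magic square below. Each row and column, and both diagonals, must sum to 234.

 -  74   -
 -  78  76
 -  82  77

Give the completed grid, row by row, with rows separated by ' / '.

79 74 81 / 80 78 76 / 75 82 77

Using row 2: 78 + 76 + ? → (2,1) = 234 − 154 = 80.
The remaining cell in row 3 is (3,1) = 234 − 159 = 75.
From column 1, 234 − (80 + 75) gives (1,1) = 79.
The remaining cell in column 3 is (1,3) = 234 − 153 = 81.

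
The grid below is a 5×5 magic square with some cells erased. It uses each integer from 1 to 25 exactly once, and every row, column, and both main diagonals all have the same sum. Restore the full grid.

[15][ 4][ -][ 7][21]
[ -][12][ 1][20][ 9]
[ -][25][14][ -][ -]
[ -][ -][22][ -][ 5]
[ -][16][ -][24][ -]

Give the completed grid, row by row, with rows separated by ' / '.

15 4 18 7 21 / 23 12 1 20 9 / 6 25 14 3 17 / 19 8 22 11 5 / 2 16 10 24 13

The entries are 1 through 25, which sum to 325, so each line sums to 325/5 = 65.
Row 1: 15 + 4 + 7 + 21 + ? = 65, so (1,3) = 18.
Row 2 must total 65; the given cells sum to 42, so (2,1) = 23.
From column 2, 65 − (4 + 12 + 25 + 16) gives (4,2) = 8.
Column 3 must total 65; the given cells sum to 55, so (5,3) = 10.
Anti-diagonal must total 65; the given cells sum to 63, so (5,1) = 2.
From row 5, 65 − (2 + 16 + 10 + 24) gives (5,5) = 13.
Column 5: 21 + 9 + 5 + 13 + ? = 65, so (3,5) = 17.
Main diagonal: 15 + 12 + 14 + 13 + ? = 65, so (4,4) = 11.
Row 4 needs 65; the known cells sum to 46, so (4,1) = 19.
Column 1: 15 + 23 + 19 + 2 + ? = 65, so (3,1) = 6.
Column 4 must total 65; the given cells sum to 62, so (3,4) = 3.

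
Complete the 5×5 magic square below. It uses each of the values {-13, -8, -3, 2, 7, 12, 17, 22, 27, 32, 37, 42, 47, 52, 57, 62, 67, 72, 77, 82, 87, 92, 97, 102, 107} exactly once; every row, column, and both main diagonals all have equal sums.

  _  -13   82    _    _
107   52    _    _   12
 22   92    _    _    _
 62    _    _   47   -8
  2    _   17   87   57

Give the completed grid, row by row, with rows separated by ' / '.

42 -13 82 27 97 / 107 52 -3 67 12 / 22 92 37 7 77 / 62 32 102 47 -8 / 2 72 17 87 57

The 25 entries sum to 1175, so each line sums to 1175/5 = 235.
Using row 5: 2 + 17 + 87 + 57 + ? → (5,2) = 235 − 163 = 72.
Column 1 must total 235; the given cells sum to 193, so (1,1) = 42.
Using column 2: -13 + 52 + 92 + 72 + ? → (4,2) = 235 − 203 = 32.
Main diagonal needs 235; the known cells sum to 198, so (3,3) = 37.
Row 4: 62 + 32 + 47 + (-8) + ? = 235, so (4,3) = 102.
Column 3 needs 235; the known cells sum to 238, so (2,3) = -3.
Row 2 needs 235; the known cells sum to 168, so (2,4) = 67.
Anti-diagonal must total 235; the given cells sum to 138, so (1,5) = 97.
Row 1: 42 + (-13) + 82 + 97 + ? = 235, so (1,4) = 27.
Column 4 needs 235; the known cells sum to 228, so (3,4) = 7.
The remaining cell in column 5 is (3,5) = 235 − 158 = 77.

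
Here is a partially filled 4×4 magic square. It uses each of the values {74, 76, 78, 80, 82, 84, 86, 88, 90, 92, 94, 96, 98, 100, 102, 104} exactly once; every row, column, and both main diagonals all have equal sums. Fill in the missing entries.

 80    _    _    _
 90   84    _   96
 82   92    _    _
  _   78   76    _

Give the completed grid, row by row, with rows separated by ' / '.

80 102 100 74 / 90 84 86 96 / 82 92 94 88 / 104 78 76 98

The 16 entries sum to 1424, so each line sums to 1424/4 = 356.
Row 2: 90 + 84 + 96 + ? = 356, so (2,3) = 86.
Column 1 needs 356; the known cells sum to 252, so (4,1) = 104.
Column 2 needs 356; the known cells sum to 254, so (1,2) = 102.
Using anti-diagonal: 86 + 92 + 104 + ? → (1,4) = 356 − 282 = 74.
The remaining cell in row 1 is (1,3) = 356 − 256 = 100.
Using row 4: 104 + 78 + 76 + ? → (4,4) = 356 − 258 = 98.
Column 3: 100 + 86 + 76 + ? = 356, so (3,3) = 94.
The remaining cell in column 4 is (3,4) = 356 − 268 = 88.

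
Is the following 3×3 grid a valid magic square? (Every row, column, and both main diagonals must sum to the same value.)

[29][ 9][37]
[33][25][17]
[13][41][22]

Row 1: 29 + 9 + 37 = 75.
Row 2: 33 + 25 + 17 = 75.
Row 3: 13 + 41 + 22 = 76.
Column 1: 29 + 33 + 13 = 75.
Column 2: 9 + 25 + 41 = 75.
Column 3: 37 + 17 + 22 = 76.
Main diagonal: 29 + 25 + 22 = 76.
Anti-diagonal: 37 + 25 + 13 = 75.

No — row 3 sums to 76 but row 1 sums to 75.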